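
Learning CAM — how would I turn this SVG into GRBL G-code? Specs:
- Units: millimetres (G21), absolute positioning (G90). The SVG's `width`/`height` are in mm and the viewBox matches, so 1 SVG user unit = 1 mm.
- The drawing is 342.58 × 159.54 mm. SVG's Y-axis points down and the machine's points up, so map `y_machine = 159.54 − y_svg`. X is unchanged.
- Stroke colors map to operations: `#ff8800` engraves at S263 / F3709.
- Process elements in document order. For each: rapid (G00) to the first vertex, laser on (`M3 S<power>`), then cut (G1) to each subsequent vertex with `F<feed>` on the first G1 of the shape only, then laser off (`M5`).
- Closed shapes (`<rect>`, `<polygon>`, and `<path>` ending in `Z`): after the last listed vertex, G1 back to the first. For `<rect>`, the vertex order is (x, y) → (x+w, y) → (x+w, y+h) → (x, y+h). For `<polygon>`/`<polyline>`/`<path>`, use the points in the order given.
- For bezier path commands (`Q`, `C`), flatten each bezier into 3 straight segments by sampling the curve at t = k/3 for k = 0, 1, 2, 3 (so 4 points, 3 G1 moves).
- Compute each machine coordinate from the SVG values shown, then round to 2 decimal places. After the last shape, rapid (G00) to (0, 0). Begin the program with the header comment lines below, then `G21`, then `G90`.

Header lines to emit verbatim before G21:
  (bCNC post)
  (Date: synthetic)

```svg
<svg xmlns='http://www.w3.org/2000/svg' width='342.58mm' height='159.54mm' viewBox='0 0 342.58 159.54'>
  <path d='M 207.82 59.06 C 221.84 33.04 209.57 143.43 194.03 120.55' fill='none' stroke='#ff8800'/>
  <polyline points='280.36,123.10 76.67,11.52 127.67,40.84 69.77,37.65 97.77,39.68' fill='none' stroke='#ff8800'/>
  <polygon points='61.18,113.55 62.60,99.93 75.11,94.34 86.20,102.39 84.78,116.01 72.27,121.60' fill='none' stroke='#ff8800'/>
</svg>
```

(bCNC post)
(Date: synthetic)
G21
G90
G00 X207.82 Y100.48
M3 S263
G1 X213.93 Y91.02 F3709
G1 X207.63 Y50.55
G1 X194.03 Y38.99
M5
G00 X280.36 Y36.44
M3 S263
G1 X76.67 Y148.02 F3709
G1 X127.67 Y118.70
G1 X69.77 Y121.89
G1 X97.77 Y119.86
M5
G00 X61.18 Y45.99
M3 S263
G1 X62.60 Y59.61 F3709
G1 X75.11 Y65.20
G1 X86.20 Y57.15
G1 X84.78 Y43.53
G1 X72.27 Y37.94
G1 X61.18 Y45.99
M5
G00 X0.00 Y0.00

1 u = 1 mm; y_m = 159.54 − y.

[1] `<path>` cubic bezier, #ff8800→engrave S263 F3709: (207.82,100.48) → (213.93,91.02) → (207.63,50.55) → (194.03,38.99)

[2] `<polyline>` open polyline, #ff8800→engrave S263 F3709: (280.36,36.44) → (76.67,148.02) → (127.67,118.70) → (69.77,121.89) → (97.77,119.86)

[3] `<polygon>` regular polygon, #ff8800→engrave S263 F3709: (61.18,45.99) → (62.60,59.61) → (75.11,65.20) → (86.20,57.15) → (84.78,43.53) → (72.27,37.94) → (61.18,45.99) (closed)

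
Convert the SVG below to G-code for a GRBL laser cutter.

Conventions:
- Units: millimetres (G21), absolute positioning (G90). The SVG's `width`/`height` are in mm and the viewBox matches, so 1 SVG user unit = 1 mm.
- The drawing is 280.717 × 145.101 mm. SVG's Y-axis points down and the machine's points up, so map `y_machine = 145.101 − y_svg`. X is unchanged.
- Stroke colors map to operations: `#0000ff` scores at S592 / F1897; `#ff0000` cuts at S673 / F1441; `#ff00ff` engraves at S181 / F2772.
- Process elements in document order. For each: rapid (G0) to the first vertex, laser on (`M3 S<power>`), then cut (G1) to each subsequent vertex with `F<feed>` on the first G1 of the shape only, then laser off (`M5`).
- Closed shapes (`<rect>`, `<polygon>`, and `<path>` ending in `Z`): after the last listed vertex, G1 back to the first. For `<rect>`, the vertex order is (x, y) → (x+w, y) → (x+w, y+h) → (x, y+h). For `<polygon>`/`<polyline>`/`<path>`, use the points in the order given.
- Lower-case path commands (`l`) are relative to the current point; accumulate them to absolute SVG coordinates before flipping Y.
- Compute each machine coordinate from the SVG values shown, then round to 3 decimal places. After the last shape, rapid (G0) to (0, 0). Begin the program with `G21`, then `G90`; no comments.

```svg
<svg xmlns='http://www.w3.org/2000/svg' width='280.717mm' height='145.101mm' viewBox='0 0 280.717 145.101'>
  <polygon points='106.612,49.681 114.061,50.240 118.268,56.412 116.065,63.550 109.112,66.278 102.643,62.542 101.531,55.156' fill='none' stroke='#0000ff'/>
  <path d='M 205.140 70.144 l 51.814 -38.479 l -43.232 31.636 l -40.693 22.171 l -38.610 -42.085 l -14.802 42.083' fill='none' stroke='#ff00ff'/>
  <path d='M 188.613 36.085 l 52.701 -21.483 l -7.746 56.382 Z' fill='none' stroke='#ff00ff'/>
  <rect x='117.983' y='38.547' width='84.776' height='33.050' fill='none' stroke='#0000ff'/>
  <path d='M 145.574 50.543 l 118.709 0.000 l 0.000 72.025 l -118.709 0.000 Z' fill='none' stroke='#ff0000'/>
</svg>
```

Since the viewBox matches the mm dimensions, user units are millimetres directly. The only transform is the Y-flip y_m = 145.101 − y_svg.

Shape 1 is a regular polygon drawn with `<polygon>`. Its stroke #0000ff means score at S592, F1897. After flipping Y the toolpath is (106.612,95.420) → (114.061,94.861) → (118.268,88.689) → (116.065,81.551) → (109.112,78.823) → (102.643,82.559) → (101.531,89.945) → (106.612,95.420), returning to the start.

Shape 2 is a open polyline drawn with `<path>`. Its stroke #ff00ff means engrave at S181, F2772. After flipping Y the toolpath is (205.140,74.957) → (256.954,113.436) → (213.722,81.800) → (173.029,59.629) → (134.419,101.714) → (119.617,59.631).

Shape 3 is a regular polygon drawn with `<path>`. Its stroke #ff00ff means engrave at S181, F2772. After flipping Y the toolpath is (188.613,109.016) → (241.314,130.499) → (233.568,74.117) → (188.613,109.016), returning to the start.

Shape 4 is a rectangle drawn with `<rect>`. Its stroke #0000ff means score at S592, F1897. After flipping Y the toolpath is (117.983,106.554) → (202.759,106.554) → (202.759,73.504) → (117.983,73.504) → (117.983,106.554), returning to the start.

Shape 5 is a rectangle drawn with `<path>`. Its stroke #ff0000 means cut at S673, F1441. After flipping Y the toolpath is (145.574,94.558) → (264.283,94.558) → (264.283,22.533) → (145.574,22.533) → (145.574,94.558), returning to the start.

G21
G90
G0 X106.612 Y95.420
M3 S592
G1 X114.061 Y94.861 F1897
G1 X118.268 Y88.689
G1 X116.065 Y81.551
G1 X109.112 Y78.823
G1 X102.643 Y82.559
G1 X101.531 Y89.945
G1 X106.612 Y95.420
M5
G0 X205.140 Y74.957
M3 S181
G1 X256.954 Y113.436 F2772
G1 X213.722 Y81.800
G1 X173.029 Y59.629
G1 X134.419 Y101.714
G1 X119.617 Y59.631
M5
G0 X188.613 Y109.016
M3 S181
G1 X241.314 Y130.499 F2772
G1 X233.568 Y74.117
G1 X188.613 Y109.016
M5
G0 X117.983 Y106.554
M3 S592
G1 X202.759 Y106.554 F1897
G1 X202.759 Y73.504
G1 X117.983 Y73.504
G1 X117.983 Y106.554
M5
G0 X145.574 Y94.558
M3 S673
G1 X264.283 Y94.558 F1441
G1 X264.283 Y22.533
G1 X145.574 Y22.533
G1 X145.574 Y94.558
M5
G0 X0.000 Y0.000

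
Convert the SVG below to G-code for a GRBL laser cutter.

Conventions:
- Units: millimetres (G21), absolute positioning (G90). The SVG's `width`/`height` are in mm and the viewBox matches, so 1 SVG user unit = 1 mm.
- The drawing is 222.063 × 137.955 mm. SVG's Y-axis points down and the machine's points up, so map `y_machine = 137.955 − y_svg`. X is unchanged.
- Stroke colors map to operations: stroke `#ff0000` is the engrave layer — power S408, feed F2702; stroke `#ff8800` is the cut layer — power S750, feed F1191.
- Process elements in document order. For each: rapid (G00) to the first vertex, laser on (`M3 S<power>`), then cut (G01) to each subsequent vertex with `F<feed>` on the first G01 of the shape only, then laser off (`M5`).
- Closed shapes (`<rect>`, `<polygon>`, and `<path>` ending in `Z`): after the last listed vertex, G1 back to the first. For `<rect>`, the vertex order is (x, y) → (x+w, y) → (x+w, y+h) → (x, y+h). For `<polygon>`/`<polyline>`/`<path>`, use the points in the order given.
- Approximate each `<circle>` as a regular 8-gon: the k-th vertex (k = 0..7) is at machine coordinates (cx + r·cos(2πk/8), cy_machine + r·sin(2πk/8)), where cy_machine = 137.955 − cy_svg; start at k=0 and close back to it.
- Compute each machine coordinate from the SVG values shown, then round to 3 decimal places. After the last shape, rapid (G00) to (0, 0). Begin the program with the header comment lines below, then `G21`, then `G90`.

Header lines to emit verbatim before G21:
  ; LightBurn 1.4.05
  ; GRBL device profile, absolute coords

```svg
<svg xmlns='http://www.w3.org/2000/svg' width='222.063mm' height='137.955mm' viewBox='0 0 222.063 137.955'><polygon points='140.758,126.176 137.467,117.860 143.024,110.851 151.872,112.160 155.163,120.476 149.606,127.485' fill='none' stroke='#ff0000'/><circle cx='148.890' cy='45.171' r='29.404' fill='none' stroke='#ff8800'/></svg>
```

1 u = 1 mm; y_m = 137.955 − y.

[1] `<polygon>` regular polygon, #ff0000→engrave S408 F2702: (140.758,11.779) → (137.467,20.095) → (143.024,27.104) → (151.872,25.795) → (155.163,17.479) → (149.606,10.470) → (140.758,11.779) (closed)

[2] `<circle>` circle, #ff8800→cut S750 F1191: (178.294,92.784) → (169.682,113.576) → (148.890,122.188) → (128.098,113.576) → (119.486,92.784) → (128.098,71.992) → (148.890,63.380) → (169.682,71.992) → (178.294,92.784) (closed)

; LightBurn 1.4.05
; GRBL device profile, absolute coords
G21
G90
G00 X140.758 Y11.779
M3 S408
G01 X137.467 Y20.095 F2702
G01 X143.024 Y27.104
G01 X151.872 Y25.795
G01 X155.163 Y17.479
G01 X149.606 Y10.470
G01 X140.758 Y11.779
M5
G00 X178.294 Y92.784
M3 S750
G01 X169.682 Y113.576 F1191
G01 X148.890 Y122.188
G01 X128.098 Y113.576
G01 X119.486 Y92.784
G01 X128.098 Y71.992
G01 X148.890 Y63.380
G01 X169.682 Y71.992
G01 X178.294 Y92.784
M5
G00 X0.000 Y0.000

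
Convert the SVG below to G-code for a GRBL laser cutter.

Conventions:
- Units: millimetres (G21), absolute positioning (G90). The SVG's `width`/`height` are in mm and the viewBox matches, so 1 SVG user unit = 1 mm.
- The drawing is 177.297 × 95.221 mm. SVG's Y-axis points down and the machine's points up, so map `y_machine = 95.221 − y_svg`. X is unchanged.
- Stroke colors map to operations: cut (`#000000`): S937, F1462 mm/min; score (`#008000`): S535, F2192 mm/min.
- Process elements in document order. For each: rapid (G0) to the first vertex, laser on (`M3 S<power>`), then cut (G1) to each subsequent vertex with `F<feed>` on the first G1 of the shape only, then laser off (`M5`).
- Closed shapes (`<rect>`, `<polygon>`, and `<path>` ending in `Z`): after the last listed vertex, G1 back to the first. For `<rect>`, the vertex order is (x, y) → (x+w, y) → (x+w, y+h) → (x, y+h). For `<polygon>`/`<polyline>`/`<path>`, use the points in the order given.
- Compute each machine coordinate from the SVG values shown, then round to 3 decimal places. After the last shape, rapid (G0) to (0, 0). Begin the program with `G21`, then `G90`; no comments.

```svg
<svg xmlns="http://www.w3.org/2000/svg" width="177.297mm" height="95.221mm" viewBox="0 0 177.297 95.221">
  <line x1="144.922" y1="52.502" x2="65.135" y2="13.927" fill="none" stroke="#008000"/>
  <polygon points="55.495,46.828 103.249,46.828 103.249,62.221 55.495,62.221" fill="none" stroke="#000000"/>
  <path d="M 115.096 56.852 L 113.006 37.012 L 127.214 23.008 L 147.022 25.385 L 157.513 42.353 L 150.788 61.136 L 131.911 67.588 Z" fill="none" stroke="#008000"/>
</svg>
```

G21
G90
G0 X144.922 Y42.719
M3 S535
G1 X65.135 Y81.294 F2192
M5
G0 X55.495 Y48.393
M3 S937
G1 X103.249 Y48.393 F1462
G1 X103.249 Y33.000
G1 X55.495 Y33.000
G1 X55.495 Y48.393
M5
G0 X115.096 Y38.369
M3 S535
G1 X113.006 Y58.209 F2192
G1 X127.214 Y72.213
G1 X147.022 Y69.836
G1 X157.513 Y52.868
G1 X150.788 Y34.085
G1 X131.911 Y27.633
G1 X115.096 Y38.369
M5
G0 X0.000 Y0.000

1 u = 1 mm; y_m = 95.221 − y.

[1] `<line>` line segment, #008000→score S535 F2192: (144.922,42.719) → (65.135,81.294)

[2] `<polygon>` rectangle, #000000→cut S937 F1462: (55.495,48.393) → (103.249,48.393) → (103.249,33.000) → (55.495,33.000) → (55.495,48.393) (closed)

[3] `<path>` regular polygon, #008000→score S535 F2192: (115.096,38.369) → (113.006,58.209) → (127.214,72.213) → (147.022,69.836) → (157.513,52.868) → (150.788,34.085) → (131.911,27.633) → (115.096,38.369) (closed)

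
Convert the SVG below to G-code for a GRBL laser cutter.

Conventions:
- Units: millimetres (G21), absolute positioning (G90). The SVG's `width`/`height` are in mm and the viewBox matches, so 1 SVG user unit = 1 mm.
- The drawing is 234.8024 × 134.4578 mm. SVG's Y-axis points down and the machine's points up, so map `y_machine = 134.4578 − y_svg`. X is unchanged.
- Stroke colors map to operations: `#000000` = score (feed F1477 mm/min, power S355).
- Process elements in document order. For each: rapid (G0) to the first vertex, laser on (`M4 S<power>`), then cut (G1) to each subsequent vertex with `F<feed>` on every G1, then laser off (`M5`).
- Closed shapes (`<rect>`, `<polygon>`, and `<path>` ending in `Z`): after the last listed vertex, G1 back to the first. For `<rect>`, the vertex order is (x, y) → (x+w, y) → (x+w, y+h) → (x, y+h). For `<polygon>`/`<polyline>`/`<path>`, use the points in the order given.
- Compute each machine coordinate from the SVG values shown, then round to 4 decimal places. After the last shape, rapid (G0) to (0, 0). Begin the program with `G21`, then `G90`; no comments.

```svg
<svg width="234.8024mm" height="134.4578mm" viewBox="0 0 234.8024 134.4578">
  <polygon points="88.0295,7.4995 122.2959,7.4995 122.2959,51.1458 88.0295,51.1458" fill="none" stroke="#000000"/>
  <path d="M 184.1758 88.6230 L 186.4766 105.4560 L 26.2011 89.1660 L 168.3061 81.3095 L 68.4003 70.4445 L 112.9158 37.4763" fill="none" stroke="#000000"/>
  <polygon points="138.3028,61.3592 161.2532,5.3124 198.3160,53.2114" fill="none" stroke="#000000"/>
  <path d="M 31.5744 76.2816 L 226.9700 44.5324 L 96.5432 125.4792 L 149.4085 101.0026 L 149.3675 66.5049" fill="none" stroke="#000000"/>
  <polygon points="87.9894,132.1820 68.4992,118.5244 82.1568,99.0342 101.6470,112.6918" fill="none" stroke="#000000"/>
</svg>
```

viewBox `0 0 234.8024 134.4578` with mm width/height → 1 unit = 1 mm. Flip: y_m = 134.4578 − y_svg.

**Shape 1** — `<polygon>` rectangle, stroke `#000000` → score (S355, F1477). Machine vertices: (88.0295,126.9583) → (122.2959,126.9583) → (122.2959,83.3120) → (88.0295,83.3120) → (88.0295,126.9583). Closed: final G1 returns to the first vertex.

**Shape 2** — `<path>` open polyline, stroke `#000000` → score (S355, F1477). Machine vertices: (184.1758,45.8348) → (186.4766,29.0018) → (26.2011,45.2918) → (168.3061,53.1483) → (68.4003,64.0133) → (112.9158,96.9815). Open path.

**Shape 3** — `<polygon>` regular polygon, stroke `#000000` → score (S355, F1477). Machine vertices: (138.3028,73.0986) → (161.2532,129.1454) → (198.3160,81.2464) → (138.3028,73.0986). Closed: final G1 returns to the first vertex.

**Shape 4** — `<path>` open polyline, stroke `#000000` → score (S355, F1477). Machine vertices: (31.5744,58.1762) → (226.9700,89.9254) → (96.5432,8.9786) → (149.4085,33.4552) → (149.3675,67.9529). Open path.

**Shape 5** — `<polygon>` regular polygon, stroke `#000000` → score (S355, F1477). Machine vertices: (87.9894,2.2758) → (68.4992,15.9334) → (82.1568,35.4236) → (101.6470,21.7660) → (87.9894,2.2758). Closed: final G1 returns to the first vertex.

G21
G90
G0 X88.0295 Y126.9583
M4 S355
G1 X122.2959 Y126.9583 F1477
G1 X122.2959 Y83.3120 F1477
G1 X88.0295 Y83.3120 F1477
G1 X88.0295 Y126.9583 F1477
M5
G0 X184.1758 Y45.8348
M4 S355
G1 X186.4766 Y29.0018 F1477
G1 X26.2011 Y45.2918 F1477
G1 X168.3061 Y53.1483 F1477
G1 X68.4003 Y64.0133 F1477
G1 X112.9158 Y96.9815 F1477
M5
G0 X138.3028 Y73.0986
M4 S355
G1 X161.2532 Y129.1454 F1477
G1 X198.3160 Y81.2464 F1477
G1 X138.3028 Y73.0986 F1477
M5
G0 X31.5744 Y58.1762
M4 S355
G1 X226.9700 Y89.9254 F1477
G1 X96.5432 Y8.9786 F1477
G1 X149.4085 Y33.4552 F1477
G1 X149.3675 Y67.9529 F1477
M5
G0 X87.9894 Y2.2758
M4 S355
G1 X68.4992 Y15.9334 F1477
G1 X82.1568 Y35.4236 F1477
G1 X101.6470 Y21.7660 F1477
G1 X87.9894 Y2.2758 F1477
M5
G0 X0.0000 Y0.0000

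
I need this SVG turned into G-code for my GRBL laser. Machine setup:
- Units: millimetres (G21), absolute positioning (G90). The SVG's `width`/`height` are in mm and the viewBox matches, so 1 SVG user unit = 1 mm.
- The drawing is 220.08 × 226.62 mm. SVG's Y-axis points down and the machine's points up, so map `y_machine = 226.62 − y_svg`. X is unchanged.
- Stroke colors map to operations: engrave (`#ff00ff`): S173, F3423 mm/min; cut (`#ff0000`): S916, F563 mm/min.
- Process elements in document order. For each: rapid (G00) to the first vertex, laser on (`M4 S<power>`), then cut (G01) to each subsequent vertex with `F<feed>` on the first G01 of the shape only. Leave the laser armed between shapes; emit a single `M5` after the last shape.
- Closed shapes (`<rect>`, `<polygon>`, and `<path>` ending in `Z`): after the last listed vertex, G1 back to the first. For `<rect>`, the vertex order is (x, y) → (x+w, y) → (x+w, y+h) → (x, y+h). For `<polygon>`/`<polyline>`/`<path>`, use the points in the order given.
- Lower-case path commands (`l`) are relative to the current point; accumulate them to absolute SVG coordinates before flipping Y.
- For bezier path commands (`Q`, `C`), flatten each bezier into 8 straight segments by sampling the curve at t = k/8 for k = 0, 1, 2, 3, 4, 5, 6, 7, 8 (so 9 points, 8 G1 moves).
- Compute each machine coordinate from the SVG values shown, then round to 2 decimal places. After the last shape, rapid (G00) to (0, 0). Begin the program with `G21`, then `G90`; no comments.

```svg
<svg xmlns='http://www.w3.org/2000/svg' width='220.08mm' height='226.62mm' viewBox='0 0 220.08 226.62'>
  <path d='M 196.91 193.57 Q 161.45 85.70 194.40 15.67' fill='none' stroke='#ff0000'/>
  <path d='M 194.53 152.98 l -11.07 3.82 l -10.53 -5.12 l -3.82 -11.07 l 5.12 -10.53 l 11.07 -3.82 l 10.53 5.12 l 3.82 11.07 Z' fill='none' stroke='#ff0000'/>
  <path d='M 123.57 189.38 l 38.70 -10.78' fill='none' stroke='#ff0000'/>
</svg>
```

G21
G90
G00 X196.91 Y33.05
M4 S916
G01 X189.11 Y59.43 F563
G01 X183.46 Y84.62
G01 X179.94 Y108.63
G01 X178.55 Y131.46
G01 X179.31 Y153.11
G01 X182.20 Y173.57
G01 X187.23 Y192.85
G01 X194.40 Y210.95
G00 X194.53 Y73.64
M4 S916
G01 X183.46 Y69.82 F563
G01 X172.93 Y74.94
G01 X169.11 Y86.01
G01 X174.23 Y96.54
G01 X185.30 Y100.36
G01 X195.83 Y95.24
G01 X199.65 Y84.17
G01 X194.53 Y73.64
G00 X123.57 Y37.24
M4 S916
G01 X162.27 Y48.02 F563
M5
G00 X0.00 Y0.00

1 u = 1 mm; y_m = 226.62 − y.

[1] `<path>` quadratic bezier, #ff0000→cut S916 F563: (196.91,33.05) → (189.11,59.43) → (183.46,84.62) → (179.94,108.63) → (178.55,131.46) → (179.31,153.11) → (182.20,173.57) → (187.23,192.85) → (194.40,210.95)

[2] `<path>` regular polygon, #ff0000→cut S916 F563: (194.53,73.64) → (183.46,69.82) → (172.93,74.94) → (169.11,86.01) → (174.23,96.54) → (185.30,100.36) → (195.83,95.24) → (199.65,84.17) → (194.53,73.64) (closed)

[3] `<path>` line segment, #ff0000→cut S916 F563: (123.57,37.24) → (162.27,48.02)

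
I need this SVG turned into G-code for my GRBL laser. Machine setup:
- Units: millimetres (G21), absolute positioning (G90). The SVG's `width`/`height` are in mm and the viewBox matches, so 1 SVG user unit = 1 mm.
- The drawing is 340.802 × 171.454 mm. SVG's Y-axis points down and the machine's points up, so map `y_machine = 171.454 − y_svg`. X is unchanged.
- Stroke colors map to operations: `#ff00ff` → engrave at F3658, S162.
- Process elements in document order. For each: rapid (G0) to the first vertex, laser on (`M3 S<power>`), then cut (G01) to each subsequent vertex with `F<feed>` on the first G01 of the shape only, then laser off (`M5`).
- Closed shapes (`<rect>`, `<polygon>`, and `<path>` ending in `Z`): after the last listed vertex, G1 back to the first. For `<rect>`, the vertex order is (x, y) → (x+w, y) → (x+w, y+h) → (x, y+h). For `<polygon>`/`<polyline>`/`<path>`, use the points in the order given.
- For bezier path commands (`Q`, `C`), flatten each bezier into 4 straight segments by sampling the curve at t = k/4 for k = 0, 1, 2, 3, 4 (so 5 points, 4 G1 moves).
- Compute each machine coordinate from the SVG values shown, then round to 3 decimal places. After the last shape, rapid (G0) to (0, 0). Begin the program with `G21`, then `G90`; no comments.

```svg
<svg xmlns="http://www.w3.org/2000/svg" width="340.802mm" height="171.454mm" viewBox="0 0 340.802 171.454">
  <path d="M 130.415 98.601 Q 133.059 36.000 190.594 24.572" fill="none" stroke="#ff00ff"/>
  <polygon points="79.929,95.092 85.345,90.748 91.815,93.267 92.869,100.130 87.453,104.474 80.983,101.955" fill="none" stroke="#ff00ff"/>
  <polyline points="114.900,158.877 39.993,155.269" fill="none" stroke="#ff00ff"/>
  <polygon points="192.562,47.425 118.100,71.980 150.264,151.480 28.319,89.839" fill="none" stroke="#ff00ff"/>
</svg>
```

1 u = 1 mm; y_m = 171.454 − y.

[1] `<path>` quadratic bezier, #ff00ff→engrave S162 F3658: (130.415,72.853) → (135.168,100.955) → (146.782,122.661) → (165.257,137.970) → (190.594,146.882)

[2] `<polygon>` regular polygon, #ff00ff→engrave S162 F3658: (79.929,76.362) → (85.345,80.706) → (91.815,78.187) → (92.869,71.324) → (87.453,66.980) → (80.983,69.499) → (79.929,76.362) (closed)

[3] `<polyline>` line segment, #ff00ff→engrave S162 F3658: (114.900,12.577) → (39.993,16.185)

[4] `<polygon>` closed polygon, #ff00ff→engrave S162 F3658: (192.562,124.029) → (118.100,99.474) → (150.264,19.974) → (28.319,81.615) → (192.562,124.029) (closed)

G21
G90
G0 X130.415 Y72.853
M3 S162
G01 X135.168 Y100.955 F3658
G01 X146.782 Y122.661
G01 X165.257 Y137.970
G01 X190.594 Y146.882
M5
G0 X79.929 Y76.362
M3 S162
G01 X85.345 Y80.706 F3658
G01 X91.815 Y78.187
G01 X92.869 Y71.324
G01 X87.453 Y66.980
G01 X80.983 Y69.499
G01 X79.929 Y76.362
M5
G0 X114.900 Y12.577
M3 S162
G01 X39.993 Y16.185 F3658
M5
G0 X192.562 Y124.029
M3 S162
G01 X118.100 Y99.474 F3658
G01 X150.264 Y19.974
G01 X28.319 Y81.615
G01 X192.562 Y124.029
M5
G0 X0.000 Y0.000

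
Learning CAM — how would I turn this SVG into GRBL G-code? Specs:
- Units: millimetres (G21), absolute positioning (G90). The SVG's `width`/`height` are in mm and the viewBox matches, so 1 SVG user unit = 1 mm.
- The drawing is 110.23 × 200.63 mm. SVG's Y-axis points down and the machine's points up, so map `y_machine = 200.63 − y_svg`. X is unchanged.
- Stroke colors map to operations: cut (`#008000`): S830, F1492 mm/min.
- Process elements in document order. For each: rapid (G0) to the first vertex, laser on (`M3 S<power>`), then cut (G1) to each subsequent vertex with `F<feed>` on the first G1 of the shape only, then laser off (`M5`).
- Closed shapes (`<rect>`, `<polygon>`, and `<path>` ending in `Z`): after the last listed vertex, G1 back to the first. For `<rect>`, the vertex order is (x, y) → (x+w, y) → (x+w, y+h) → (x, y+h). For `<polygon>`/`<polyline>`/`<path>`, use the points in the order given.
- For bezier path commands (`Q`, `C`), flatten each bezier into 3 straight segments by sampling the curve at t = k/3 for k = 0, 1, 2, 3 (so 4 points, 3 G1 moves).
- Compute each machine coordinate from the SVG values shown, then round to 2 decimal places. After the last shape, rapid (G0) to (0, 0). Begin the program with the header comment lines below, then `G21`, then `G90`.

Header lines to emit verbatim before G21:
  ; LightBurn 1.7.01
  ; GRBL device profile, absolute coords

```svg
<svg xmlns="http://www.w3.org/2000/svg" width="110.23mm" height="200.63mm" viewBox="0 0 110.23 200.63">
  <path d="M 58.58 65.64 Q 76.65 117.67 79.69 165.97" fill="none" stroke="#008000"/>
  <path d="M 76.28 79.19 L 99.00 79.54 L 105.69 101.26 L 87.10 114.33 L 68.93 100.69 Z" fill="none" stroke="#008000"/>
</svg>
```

viewBox `0 0 110.23 200.63` with mm width/height → 1 unit = 1 mm. Flip: y_m = 200.63 − y_svg.

**Shape 1** — `<path>` quadratic bezier, stroke `#008000` → cut (S830, F1492). Control points (SVG): P0=(58.58,65.64), P1=(76.65,117.67), P2=(79.69,165.97); sampled at t=k/3. Machine vertices: (58.58,134.99) → (68.96,100.72) → (75.99,67.27) → (79.69,34.66). Open path.

**Shape 2** — `<path>` regular polygon, stroke `#008000` → cut (S830, F1492). Machine vertices: (76.28,121.44) → (99.00,121.09) → (105.69,99.37) → (87.10,86.30) → (68.93,99.94) → (76.28,121.44). Closed: final G1 returns to the first vertex.

; LightBurn 1.7.01
; GRBL device profile, absolute coords
G21
G90
G0 X58.58 Y134.99
M3 S830
G1 X68.96 Y100.72 F1492
G1 X75.99 Y67.27
G1 X79.69 Y34.66
M5
G0 X76.28 Y121.44
M3 S830
G1 X99.00 Y121.09 F1492
G1 X105.69 Y99.37
G1 X87.10 Y86.30
G1 X68.93 Y99.94
G1 X76.28 Y121.44
M5
G0 X0.00 Y0.00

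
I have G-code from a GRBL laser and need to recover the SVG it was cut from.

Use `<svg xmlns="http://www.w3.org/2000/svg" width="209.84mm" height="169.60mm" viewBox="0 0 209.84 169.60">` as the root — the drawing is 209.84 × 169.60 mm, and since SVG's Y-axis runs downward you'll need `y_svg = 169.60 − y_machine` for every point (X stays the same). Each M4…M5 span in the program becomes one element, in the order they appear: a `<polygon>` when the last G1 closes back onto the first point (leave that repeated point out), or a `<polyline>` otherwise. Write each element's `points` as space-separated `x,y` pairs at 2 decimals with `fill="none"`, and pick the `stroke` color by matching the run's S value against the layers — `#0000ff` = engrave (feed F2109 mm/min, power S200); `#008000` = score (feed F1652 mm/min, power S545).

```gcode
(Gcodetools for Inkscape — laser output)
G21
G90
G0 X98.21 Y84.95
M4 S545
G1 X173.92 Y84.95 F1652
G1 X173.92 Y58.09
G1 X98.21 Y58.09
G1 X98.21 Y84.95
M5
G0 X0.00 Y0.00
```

<svg xmlns="http://www.w3.org/2000/svg" width="209.84mm" height="169.60mm" viewBox="0 0 209.84 169.60">
  <polygon points="98.21,84.65 173.92,84.65 173.92,111.51 98.21,111.51" fill="none" stroke="#008000"/>
</svg>

y_svg = 169.60 − y_m. Every run uses S545, so all elements get stroke `#008000` (score).

[1] closed run; points: 98.21,84.65 173.92,84.65 173.92,111.51 98.21,111.51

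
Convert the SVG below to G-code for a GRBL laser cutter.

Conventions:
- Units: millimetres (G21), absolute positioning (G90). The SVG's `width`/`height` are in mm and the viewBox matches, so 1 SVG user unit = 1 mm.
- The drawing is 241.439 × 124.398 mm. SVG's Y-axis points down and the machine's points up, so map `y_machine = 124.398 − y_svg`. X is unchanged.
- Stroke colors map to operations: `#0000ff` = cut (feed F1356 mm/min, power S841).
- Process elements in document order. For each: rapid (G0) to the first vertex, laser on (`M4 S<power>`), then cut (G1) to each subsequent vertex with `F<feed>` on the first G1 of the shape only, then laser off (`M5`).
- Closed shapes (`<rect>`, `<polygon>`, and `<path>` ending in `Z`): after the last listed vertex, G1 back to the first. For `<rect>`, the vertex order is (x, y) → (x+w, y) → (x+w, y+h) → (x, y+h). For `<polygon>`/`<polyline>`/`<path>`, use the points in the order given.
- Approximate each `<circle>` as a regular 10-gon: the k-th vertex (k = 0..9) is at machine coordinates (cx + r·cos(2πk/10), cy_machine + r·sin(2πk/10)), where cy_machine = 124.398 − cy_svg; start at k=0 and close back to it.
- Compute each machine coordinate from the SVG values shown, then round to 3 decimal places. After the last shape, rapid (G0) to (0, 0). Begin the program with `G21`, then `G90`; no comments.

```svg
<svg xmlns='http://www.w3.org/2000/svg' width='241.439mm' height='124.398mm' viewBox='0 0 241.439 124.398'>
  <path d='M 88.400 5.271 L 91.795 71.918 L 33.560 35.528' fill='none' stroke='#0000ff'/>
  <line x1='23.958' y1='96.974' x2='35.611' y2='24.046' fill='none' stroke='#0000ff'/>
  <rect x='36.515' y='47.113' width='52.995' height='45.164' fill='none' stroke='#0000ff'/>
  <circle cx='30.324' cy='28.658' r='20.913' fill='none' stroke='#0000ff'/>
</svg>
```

Since the viewBox matches the mm dimensions, user units are millimetres directly. The only transform is the Y-flip y_m = 124.398 − y_svg.

Shape 1 is a open polyline drawn with `<path>`. Its stroke #0000ff means cut at S841, F1356. After flipping Y the toolpath is (88.400,119.127) → (91.795,52.480) → (33.560,88.870).

Shape 2 is a line segment drawn with `<line>`. Its stroke #0000ff means cut at S841, F1356. After flipping Y the toolpath is (23.958,27.424) → (35.611,100.352).

Shape 3 is a rectangle drawn with `<rect>`. Its stroke #0000ff means cut at S841, F1356. After flipping Y the toolpath is (36.515,77.285) → (89.510,77.285) → (89.510,32.121) → (36.515,32.121) → (36.515,77.285), returning to the start.

Shape 4 is a circle drawn with `<circle>`. Its stroke #0000ff means cut at S841, F1356. After flipping Y the toolpath is (51.237,95.740) → (47.243,108.032) → (36.786,115.629) → (23.862,115.629) → (13.405,108.032) → (9.411,95.740) → (13.405,83.448) → (23.862,75.851) → (36.786,75.851) → (47.243,83.448) → (51.237,95.740), returning to the start.

G21
G90
G0 X88.400 Y119.127
M4 S841
G1 X91.795 Y52.480 F1356
G1 X33.560 Y88.870
M5
G0 X23.958 Y27.424
M4 S841
G1 X35.611 Y100.352 F1356
M5
G0 X36.515 Y77.285
M4 S841
G1 X89.510 Y77.285 F1356
G1 X89.510 Y32.121
G1 X36.515 Y32.121
G1 X36.515 Y77.285
M5
G0 X51.237 Y95.740
M4 S841
G1 X47.243 Y108.032 F1356
G1 X36.786 Y115.629
G1 X23.862 Y115.629
G1 X13.405 Y108.032
G1 X9.411 Y95.740
G1 X13.405 Y83.448
G1 X23.862 Y75.851
G1 X36.786 Y75.851
G1 X47.243 Y83.448
G1 X51.237 Y95.740
M5
G0 X0.000 Y0.000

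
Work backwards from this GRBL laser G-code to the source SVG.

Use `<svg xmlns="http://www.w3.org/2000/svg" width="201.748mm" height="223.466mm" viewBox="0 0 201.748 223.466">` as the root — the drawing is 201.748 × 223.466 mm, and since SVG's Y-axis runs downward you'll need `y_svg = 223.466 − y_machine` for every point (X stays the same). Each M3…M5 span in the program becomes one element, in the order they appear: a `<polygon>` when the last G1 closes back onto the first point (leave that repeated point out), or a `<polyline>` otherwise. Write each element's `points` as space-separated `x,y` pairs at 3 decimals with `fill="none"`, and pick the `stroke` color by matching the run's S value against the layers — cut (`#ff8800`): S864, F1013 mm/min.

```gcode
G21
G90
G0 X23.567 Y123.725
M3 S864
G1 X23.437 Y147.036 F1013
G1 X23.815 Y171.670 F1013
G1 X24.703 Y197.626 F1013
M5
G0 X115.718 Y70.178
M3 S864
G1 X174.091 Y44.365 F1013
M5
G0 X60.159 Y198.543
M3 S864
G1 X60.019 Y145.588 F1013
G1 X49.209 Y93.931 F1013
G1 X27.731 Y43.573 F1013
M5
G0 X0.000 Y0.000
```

Each laser-on run becomes one SVG element. Flip Y back into SVG space with y_svg = 223.466 − y_machine. Every run uses S864, so all elements get stroke `#ff8800` (cut).

Run 1: The run is open, so emit a `<polyline>` with points (Y-flipped): 23.567,99.741 23.437,76.430 23.815,51.796 24.703,25.840.

Run 2: The run is open, so emit a `<polyline>` with points (Y-flipped): 115.718,153.288 174.091,179.101.

Run 3: The run is open, so emit a `<polyline>` with points (Y-flipped): 60.159,24.923 60.019,77.878 49.209,129.535 27.731,179.893.

<svg xmlns="http://www.w3.org/2000/svg" width="201.748mm" height="223.466mm" viewBox="0 0 201.748 223.466">
  <polyline points="23.567,99.741 23.437,76.430 23.815,51.796 24.703,25.840" fill="none" stroke="#ff8800"/>
  <polyline points="115.718,153.288 174.091,179.101" fill="none" stroke="#ff8800"/>
  <polyline points="60.159,24.923 60.019,77.878 49.209,129.535 27.731,179.893" fill="none" stroke="#ff8800"/>
</svg>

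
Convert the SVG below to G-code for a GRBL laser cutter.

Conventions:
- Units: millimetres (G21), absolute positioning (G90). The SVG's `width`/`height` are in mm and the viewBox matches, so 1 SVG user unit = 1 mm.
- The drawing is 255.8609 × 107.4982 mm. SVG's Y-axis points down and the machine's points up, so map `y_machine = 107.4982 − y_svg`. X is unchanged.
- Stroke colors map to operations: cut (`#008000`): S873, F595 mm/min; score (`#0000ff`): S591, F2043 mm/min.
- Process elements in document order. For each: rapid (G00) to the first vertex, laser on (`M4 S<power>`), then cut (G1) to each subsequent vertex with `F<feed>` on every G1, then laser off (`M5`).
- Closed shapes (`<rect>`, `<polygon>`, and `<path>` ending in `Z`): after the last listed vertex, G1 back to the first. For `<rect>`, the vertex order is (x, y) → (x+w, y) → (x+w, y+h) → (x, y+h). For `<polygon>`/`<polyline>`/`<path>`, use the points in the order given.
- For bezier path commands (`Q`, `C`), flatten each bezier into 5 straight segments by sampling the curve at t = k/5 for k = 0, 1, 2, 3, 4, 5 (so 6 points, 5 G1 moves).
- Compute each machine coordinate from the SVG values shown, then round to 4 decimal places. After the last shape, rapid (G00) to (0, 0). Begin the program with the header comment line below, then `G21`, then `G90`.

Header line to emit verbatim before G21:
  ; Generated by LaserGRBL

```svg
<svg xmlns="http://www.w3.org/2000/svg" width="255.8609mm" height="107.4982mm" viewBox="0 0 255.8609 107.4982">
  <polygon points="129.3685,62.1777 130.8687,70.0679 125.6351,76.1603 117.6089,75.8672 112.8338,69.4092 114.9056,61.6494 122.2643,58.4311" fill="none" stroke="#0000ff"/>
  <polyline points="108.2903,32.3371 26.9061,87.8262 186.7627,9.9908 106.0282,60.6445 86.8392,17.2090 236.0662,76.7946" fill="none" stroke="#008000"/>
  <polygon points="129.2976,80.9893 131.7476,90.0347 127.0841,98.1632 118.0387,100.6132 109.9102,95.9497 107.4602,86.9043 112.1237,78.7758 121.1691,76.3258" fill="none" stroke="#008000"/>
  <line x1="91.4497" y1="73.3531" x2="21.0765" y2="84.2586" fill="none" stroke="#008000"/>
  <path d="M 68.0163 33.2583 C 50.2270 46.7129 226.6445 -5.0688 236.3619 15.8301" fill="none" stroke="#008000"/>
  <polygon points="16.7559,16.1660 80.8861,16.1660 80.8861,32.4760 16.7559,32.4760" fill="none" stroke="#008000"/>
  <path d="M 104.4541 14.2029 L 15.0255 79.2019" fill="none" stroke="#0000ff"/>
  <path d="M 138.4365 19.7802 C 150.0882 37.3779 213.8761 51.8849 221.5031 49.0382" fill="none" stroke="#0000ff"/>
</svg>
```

viewBox `0 0 255.8609 107.4982` with mm width/height → 1 unit = 1 mm. Flip: y_m = 107.4982 − y_svg.

**Shape 1** — `<polygon>` regular polygon, stroke `#0000ff` → score (S591, F2043). Machine vertices: (129.3685,45.3205) → (130.8687,37.4303) → (125.6351,31.3379) → (117.6089,31.6310) → (112.8338,38.0890) → (114.9056,45.8488) → (122.2643,49.0671) → (129.3685,45.3205). Closed: final G1 returns to the first vertex.

**Shape 2** — `<polyline>` open polyline, stroke `#008000` → cut (S873, F595). Machine vertices: (108.2903,75.1611) → (26.9061,19.6720) → (186.7627,97.5074) → (106.0282,46.8537) → (86.8392,90.2892) → (236.0662,30.7036). Open path.

**Shape 3** — `<polygon>` regular polygon, stroke `#008000` → cut (S873, F595). Machine vertices: (129.2976,26.5089) → (131.7476,17.4635) → (127.0841,9.3350) → (118.0387,6.8850) → (109.9102,11.5485) → (107.4602,20.5939) → (112.1237,28.7224) → (121.1691,31.1724) → (129.2976,26.5089). Closed: final G1 returns to the first vertex.

**Shape 4** — `<line>` line segment, stroke `#008000` → cut (S873, F595). Machine vertices: (91.4497,34.1451) → (21.0765,23.2396). Open path.

**Shape 5** — `<path>` cubic bezier, stroke `#008000` → cut (S873, F595). Control points (SVG): P0=(68.0163,33.2583), P1=(50.2270,46.7129), P2=(226.6445,-5.0688), P3=(236.3619,15.8301); sampled at t=k/5. Machine vertices: (68.0163,74.2399) → (77.7603,72.8922) → (116.7904,80.5811) → (167.7830,90.6868) → (213.4147,96.5891) → (236.3619,91.6681). Open path.

**Shape 6** — `<polygon>` rectangle, stroke `#008000` → cut (S873, F595). Machine vertices: (16.7559,91.3322) → (80.8861,91.3322) → (80.8861,75.0222) → (16.7559,75.0222) → (16.7559,91.3322). Closed: final G1 returns to the first vertex.

**Shape 7** — `<path>` line segment, stroke `#0000ff` → score (S591, F2043). Machine vertices: (104.4541,93.2953) → (15.0255,28.2963). Open path.

**Shape 8** — `<path>` cubic bezier, stroke `#0000ff` → score (S591, F2043). Control points (SVG): P0=(138.4365,19.7802), P1=(150.0882,37.3779), P2=(213.8761,51.8849), P3=(221.5031,49.0382); sampled at t=k/5. Machine vertices: (138.4365,87.7180) → (150.8175,77.6444) → (170.5129,68.9971) → (192.3245,62.4609) → (211.0540,58.7203) → (221.5031,58.4600). Open path.

; Generated by LaserGRBL
G21
G90
G00 X129.3685 Y45.3205
M4 S591
G1 X130.8687 Y37.4303 F2043
G1 X125.6351 Y31.3379 F2043
G1 X117.6089 Y31.6310 F2043
G1 X112.8338 Y38.0890 F2043
G1 X114.9056 Y45.8488 F2043
G1 X122.2643 Y49.0671 F2043
G1 X129.3685 Y45.3205 F2043
M5
G00 X108.2903 Y75.1611
M4 S873
G1 X26.9061 Y19.6720 F595
G1 X186.7627 Y97.5074 F595
G1 X106.0282 Y46.8537 F595
G1 X86.8392 Y90.2892 F595
G1 X236.0662 Y30.7036 F595
M5
G00 X129.2976 Y26.5089
M4 S873
G1 X131.7476 Y17.4635 F595
G1 X127.0841 Y9.3350 F595
G1 X118.0387 Y6.8850 F595
G1 X109.9102 Y11.5485 F595
G1 X107.4602 Y20.5939 F595
G1 X112.1237 Y28.7224 F595
G1 X121.1691 Y31.1724 F595
G1 X129.2976 Y26.5089 F595
M5
G00 X91.4497 Y34.1451
M4 S873
G1 X21.0765 Y23.2396 F595
M5
G00 X68.0163 Y74.2399
M4 S873
G1 X77.7603 Y72.8922 F595
G1 X116.7904 Y80.5811 F595
G1 X167.7830 Y90.6868 F595
G1 X213.4147 Y96.5891 F595
G1 X236.3619 Y91.6681 F595
M5
G00 X16.7559 Y91.3322
M4 S873
G1 X80.8861 Y91.3322 F595
G1 X80.8861 Y75.0222 F595
G1 X16.7559 Y75.0222 F595
G1 X16.7559 Y91.3322 F595
M5
G00 X104.4541 Y93.2953
M4 S591
G1 X15.0255 Y28.2963 F2043
M5
G00 X138.4365 Y87.7180
M4 S591
G1 X150.8175 Y77.6444 F2043
G1 X170.5129 Y68.9971 F2043
G1 X192.3245 Y62.4609 F2043
G1 X211.0540 Y58.7203 F2043
G1 X221.5031 Y58.4600 F2043
M5
G00 X0.0000 Y0.0000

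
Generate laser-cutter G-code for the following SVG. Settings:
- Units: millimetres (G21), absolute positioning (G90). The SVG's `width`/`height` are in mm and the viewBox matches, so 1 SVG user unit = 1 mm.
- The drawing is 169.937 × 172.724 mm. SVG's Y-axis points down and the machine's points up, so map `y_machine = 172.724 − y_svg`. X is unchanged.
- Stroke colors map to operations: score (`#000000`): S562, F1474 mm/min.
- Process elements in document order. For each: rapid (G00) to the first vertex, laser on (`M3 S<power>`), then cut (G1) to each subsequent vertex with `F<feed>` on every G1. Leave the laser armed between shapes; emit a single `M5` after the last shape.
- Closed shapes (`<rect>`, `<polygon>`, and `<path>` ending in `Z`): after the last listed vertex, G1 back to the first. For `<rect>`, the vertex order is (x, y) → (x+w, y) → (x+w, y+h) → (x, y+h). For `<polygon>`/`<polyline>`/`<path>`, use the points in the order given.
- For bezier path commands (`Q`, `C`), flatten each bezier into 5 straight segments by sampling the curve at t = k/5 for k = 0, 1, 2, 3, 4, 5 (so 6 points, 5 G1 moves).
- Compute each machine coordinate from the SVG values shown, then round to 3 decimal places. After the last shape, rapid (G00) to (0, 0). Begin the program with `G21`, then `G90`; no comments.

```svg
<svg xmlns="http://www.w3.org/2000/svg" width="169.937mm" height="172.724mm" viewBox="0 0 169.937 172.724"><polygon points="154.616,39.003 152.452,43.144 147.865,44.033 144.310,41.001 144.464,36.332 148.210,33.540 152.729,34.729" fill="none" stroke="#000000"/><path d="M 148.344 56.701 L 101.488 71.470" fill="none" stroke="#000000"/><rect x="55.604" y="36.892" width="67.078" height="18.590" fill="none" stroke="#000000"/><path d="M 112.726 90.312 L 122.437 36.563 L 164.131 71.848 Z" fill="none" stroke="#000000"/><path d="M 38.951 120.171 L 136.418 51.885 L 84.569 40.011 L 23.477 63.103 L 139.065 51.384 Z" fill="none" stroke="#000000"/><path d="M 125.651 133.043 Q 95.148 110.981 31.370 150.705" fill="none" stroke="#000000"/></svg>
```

1 u = 1 mm; y_m = 172.724 − y.

[1] `<polygon>` regular polygon, #000000→score S562 F1474: (154.616,133.721) → (152.452,129.580) → (147.865,128.691) → (144.310,131.723) → (144.464,136.392) → (148.210,139.184) → (152.729,137.995) → (154.616,133.721) (closed)

[2] `<path>` line segment, #000000→score S562 F1474: (148.344,116.023) → (101.488,101.254)

[3] `<rect>` rectangle, #000000→score S562 F1474: (55.604,135.832) → (122.682,135.832) → (122.682,117.242) → (55.604,117.242) → (55.604,135.832) (closed)

[4] `<path>` regular polygon, #000000→score S562 F1474: (112.726,82.412) → (122.437,136.161) → (164.131,100.876) → (112.726,82.412) (closed)

[5] `<path>` closed polygon, #000000→score S562 F1474: (38.951,52.553) → (136.418,120.839) → (84.569,132.713) → (23.477,109.621) → (139.065,121.340) → (38.951,52.553) (closed)

[6] `<path>` quadratic bezier, #000000→score S562 F1474: (125.651,39.681) → (112.119,46.034) → (95.925,47.445) → (77.068,43.912) → (55.550,35.437) → (31.370,22.019)

G21
G90
G00 X154.616 Y133.721
M3 S562
G1 X152.452 Y129.580 F1474
G1 X147.865 Y128.691 F1474
G1 X144.310 Y131.723 F1474
G1 X144.464 Y136.392 F1474
G1 X148.210 Y139.184 F1474
G1 X152.729 Y137.995 F1474
G1 X154.616 Y133.721 F1474
G00 X148.344 Y116.023
M3 S562
G1 X101.488 Y101.254 F1474
G00 X55.604 Y135.832
M3 S562
G1 X122.682 Y135.832 F1474
G1 X122.682 Y117.242 F1474
G1 X55.604 Y117.242 F1474
G1 X55.604 Y135.832 F1474
G00 X112.726 Y82.412
M3 S562
G1 X122.437 Y136.161 F1474
G1 X164.131 Y100.876 F1474
G1 X112.726 Y82.412 F1474
G00 X38.951 Y52.553
M3 S562
G1 X136.418 Y120.839 F1474
G1 X84.569 Y132.713 F1474
G1 X23.477 Y109.621 F1474
G1 X139.065 Y121.340 F1474
G1 X38.951 Y52.553 F1474
G00 X125.651 Y39.681
M3 S562
G1 X112.119 Y46.034 F1474
G1 X95.925 Y47.445 F1474
G1 X77.068 Y43.912 F1474
G1 X55.550 Y35.437 F1474
G1 X31.370 Y22.019 F1474
M5
G00 X0.000 Y0.000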